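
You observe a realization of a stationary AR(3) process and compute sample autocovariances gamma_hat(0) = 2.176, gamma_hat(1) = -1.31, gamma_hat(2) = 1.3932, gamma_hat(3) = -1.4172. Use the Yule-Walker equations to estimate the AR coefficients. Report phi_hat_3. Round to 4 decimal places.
\hat\phi_{3} = -0.3320

The Yule-Walker equations for an AR(p) process read, in matrix form,
  Gamma_p phi = r_p,   with   (Gamma_p)_{ij} = gamma(|i - j|),
                       (r_p)_i = gamma(i),   i,j = 1..p.
Substitute the sample gammas (Toeplitz matrix and right-hand side of size 3):
  Gamma_p = [[2.176, -1.31, 1.3932], [-1.31, 2.176, -1.31], [1.3932, -1.31, 2.176]]
  r_p     = [-1.31, 1.3932, -1.4172]
Written out (R1..R3):
  (R1) 2.176 phi_1 - 1.31 phi_2 + 1.3932 phi_3 = -1.31
  (R2) -1.31 phi_1 + 2.176 phi_2 - 1.31 phi_3 = 1.3932
  (R3) 1.3932 phi_1 - 1.31 phi_2 + 2.176 phi_3 = -1.4172
Gaussian elimination:
  R2 <- R2 - (-1.31/2.176) R1 = R2 - (-0.602022) R1:  1.387351 phi_2 - 0.471263 phi_3 = 0.604551
  R3 <- R3 - (1.3932/2.176) R1 = R3 - (0.640257) R1:  -0.471263 phi_2 + 1.283993 phi_3 = -0.578463
  R3 <- R3 - (-0.471263/1.387351) R2 = R3 - (-0.339685) R2:  1.123912 phi_3 = -0.373106
Back-substitution:
  phi_hat_3 = -0.373106 / 1.123912 = -0.33197
  phi_hat_2 = (0.604551 - (-0.471263)(-0.33197)) / 1.387351 = 0.322994
  phi_hat_1 = (-1.31 - (-1.31)(0.322994) - (1.3932)(-0.33197)) / 2.176 = -0.195026
So phi_hat = [-0.1950, 0.3230, -0.3320].
Therefore phi_hat_3 = -0.3320.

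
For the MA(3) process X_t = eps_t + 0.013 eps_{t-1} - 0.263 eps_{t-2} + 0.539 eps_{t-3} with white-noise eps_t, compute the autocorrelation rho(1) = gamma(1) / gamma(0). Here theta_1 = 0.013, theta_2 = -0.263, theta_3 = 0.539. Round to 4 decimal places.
\rho(1) = -0.0972

For an MA(q) process with theta_0 = 1, the autocovariance is
  gamma(k) = sigma^2 * sum_{i=0..q-k} theta_i * theta_{i+k},
and rho(k) = gamma(k) / gamma(0). Sigma^2 cancels.
  numerator   = (1)*(0.013) + (0.013)*(-0.263) + (-0.263)*(0.539) = -0.132176.
  denominator = (1)^2 + (0.013)^2 + (-0.263)^2 + (0.539)^2 = 1.359859.
  rho(1) = -0.132176 / 1.359859 = -0.0972.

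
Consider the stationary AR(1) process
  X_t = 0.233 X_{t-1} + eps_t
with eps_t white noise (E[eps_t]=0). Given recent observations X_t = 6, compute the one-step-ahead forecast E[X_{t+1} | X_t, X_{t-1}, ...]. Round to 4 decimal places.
E[X_{t+1} \mid \mathcal F_t] = 1.3980

For an AR(p) model X_t = c + sum_i phi_i X_{t-i} + eps_t, the
one-step-ahead conditional mean is
  E[X_{t+1} | X_t, ...] = c + sum_i phi_i X_{t+1-i}.
Substitute known values:
  E[X_{t+1} | ...] = (0.233) * (6)
                   = 1.3980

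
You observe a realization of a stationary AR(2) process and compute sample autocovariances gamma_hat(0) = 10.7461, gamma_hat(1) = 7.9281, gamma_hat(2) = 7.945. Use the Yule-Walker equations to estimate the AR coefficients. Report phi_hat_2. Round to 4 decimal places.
\hat\phi_{2} = 0.4280

The Yule-Walker equations for an AR(p) process read, in matrix form,
  Gamma_p phi = r_p,   with   (Gamma_p)_{ij} = gamma(|i - j|),
                       (r_p)_i = gamma(i),   i,j = 1..p.
Substitute the sample gammas (Toeplitz matrix and right-hand side of size 2):
  Gamma_p = [[10.7461, 7.9281], [7.9281, 10.7461]]
  r_p     = [7.9281, 7.945]
Written out:
  10.7461 phi_1 + 7.9281 phi_2 = 7.9281
  7.9281 phi_1 + 10.7461 phi_2 = 7.945
Solve by Cramer's rule:
  det = gamma(0)^2 - gamma(1)^2 = (10.7461)^2 - (7.9281)^2 = 115.47866521 - 62.85476961 = 52.6238956
  phi_hat_1 = [gamma(1) gamma(0) - gamma(1) gamma(2)] / det = [(7.9281)(10.7461) - (7.9281)(7.945)] / 52.6238956 = 22.20740091 / 52.6238956 = 0.422
  phi_hat_2 = [gamma(0) gamma(2) - gamma(1)^2] / det = [(10.7461)(7.945) - (7.9281)^2] / 52.6238956 = 22.52299489 / 52.6238956 = 0.428
So phi_hat = [0.4220, 0.4280].
Therefore phi_hat_2 = 0.4280.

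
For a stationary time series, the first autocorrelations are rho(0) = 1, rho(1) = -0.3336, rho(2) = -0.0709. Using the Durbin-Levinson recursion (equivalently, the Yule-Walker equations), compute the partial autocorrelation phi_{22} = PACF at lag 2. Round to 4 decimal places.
\phi_{22} = -0.2050

The PACF at lag k is phi_{kk}, the last component of the solution
to the Yule-Walker system G_k phi = r_k where
  (G_k)_{ij} = rho(|i - j|), (r_k)_i = rho(i), i,j = 1..k.
Equivalently, Durbin-Levinson gives phi_{kk} iteratively:
  phi_{11} = rho(1)
  phi_{kk} = [rho(k) - sum_{j=1..k-1} phi_{k-1,j} rho(k-j)]
            / [1 - sum_{j=1..k-1} phi_{k-1,j} rho(j)],
  phi_{k,j} = phi_{k-1,j} - phi_{kk} phi_{k-1,k-j},  j = 1..k-1.
Step k = 1:
  phi_11 = rho(1) = -0.3336.
Step k = 2:
  phi_22 = [rho(2) - phi_11 rho(1)] / [1 - phi_11 rho(1)] = [-0.0709 - (-0.3336)(-0.3336)] / [1 - (-0.3336)(-0.3336)]
         = -0.18218896 / 0.88871104 = -0.205.
Therefore phi_{22} = -0.2050.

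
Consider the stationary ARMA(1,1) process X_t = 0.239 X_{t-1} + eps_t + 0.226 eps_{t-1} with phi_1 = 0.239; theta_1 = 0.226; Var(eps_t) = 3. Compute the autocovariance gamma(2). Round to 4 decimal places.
\gamma(2) = 0.3727

Multiply the model equation by X_{t-k} and take expectations. With theta_0 = psi_0 = 1 and psi_j the MA(infinity) weights, this gives
  gamma(k) - sum_i phi_i gamma(k-i) = c_k,
  c_k = sigma^2 * sum_{j=k..q} theta_j psi_{j-k}   (c_k = 0 for k > q),
using gamma(-m) = gamma(m).
psi-weights needed (psi_j = theta_j + sum_i phi_i psi_{j-i}):
  psi_1 = theta_1 + phi_1 = 0.226 + (0.239) = 0.465
Right-hand sides:
  c_0 = sigma^2 (1 + theta_1 psi_1) = 3 * (1 + (0.226)(0.465)) = 3 * 1.10509 = 3.31527
  c_1 = sigma^2 theta_1 = 3 * (0.226) = 0.678
  c_2 = 0
Equations for k = 0 and k = 1 (AR order 1):
  gamma(0) = phi_1 gamma(1) + c_0
  gamma(1) = phi_1 gamma(0) + c_1
Substituting the second into the first: gamma(0) (1 - phi_1^2) = c_0 + phi_1 c_1, so
  gamma(0) = (c_0 + phi_1 c_1) / (1 - phi_1^2) = (3.31527 + (0.239)(0.678)) / (1 - (0.239)^2) = 3.477312 / 0.942879 = 3.687973.
  gamma(1) = phi_1 gamma(0) + c_1 = (0.239)(3.687973) + (0.678) = 1.559425.
For k = 2 (> q): gamma(2) = phi_1 gamma(1) = (0.239)(1.559425) = 0.372703.
Therefore gamma(2) = 0.3727 (to 4 decimal places).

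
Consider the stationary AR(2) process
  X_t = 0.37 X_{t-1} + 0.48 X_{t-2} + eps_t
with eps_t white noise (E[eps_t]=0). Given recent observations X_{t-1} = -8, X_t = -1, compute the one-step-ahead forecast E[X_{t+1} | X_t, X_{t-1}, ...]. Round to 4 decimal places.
E[X_{t+1} \mid \mathcal F_t] = -4.2100

For an AR(p) model X_t = c + sum_i phi_i X_{t-i} + eps_t, the
one-step-ahead conditional mean is
  E[X_{t+1} | X_t, ...] = c + sum_i phi_i X_{t+1-i}.
Substitute known values:
  E[X_{t+1} | ...] = (0.37) * (-1) + (0.48) * (-8)
                   = -4.2100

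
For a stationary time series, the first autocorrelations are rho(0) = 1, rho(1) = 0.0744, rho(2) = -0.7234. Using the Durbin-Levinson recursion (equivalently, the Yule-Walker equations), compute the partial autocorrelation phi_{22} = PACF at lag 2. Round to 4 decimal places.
\phi_{22} = -0.7330

The PACF at lag k is phi_{kk}, the last component of the solution
to the Yule-Walker system G_k phi = r_k where
  (G_k)_{ij} = rho(|i - j|), (r_k)_i = rho(i), i,j = 1..k.
Equivalently, Durbin-Levinson gives phi_{kk} iteratively:
  phi_{11} = rho(1)
  phi_{kk} = [rho(k) - sum_{j=1..k-1} phi_{k-1,j} rho(k-j)]
            / [1 - sum_{j=1..k-1} phi_{k-1,j} rho(j)],
  phi_{k,j} = phi_{k-1,j} - phi_{kk} phi_{k-1,k-j},  j = 1..k-1.
Step k = 1:
  phi_11 = rho(1) = 0.0744.
Step k = 2:
  phi_22 = [rho(2) - phi_11 rho(1)] / [1 - phi_11 rho(1)] = [-0.7234 - (0.0744)(0.0744)] / [1 - (0.0744)(0.0744)]
         = -0.72893536 / 0.99446464 = -0.733.
Therefore phi_{22} = -0.7330.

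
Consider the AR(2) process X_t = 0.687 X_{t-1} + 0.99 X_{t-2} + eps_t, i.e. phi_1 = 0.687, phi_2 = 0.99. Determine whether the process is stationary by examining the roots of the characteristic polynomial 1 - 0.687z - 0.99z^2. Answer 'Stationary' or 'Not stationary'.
\text{Not stationary}

The AR(p) characteristic polynomial is P(z) = 1 - 0.687z - 0.99z^2.
Stationarity requires all roots to lie outside the unit circle, i.e. |z| > 1 for every root.
Set 1 + (-0.687) z + (-0.99) z^2 = 0, i.e. a z^2 + b z + c = 0 with a = -0.99, b = -0.687, c = 1.
Discriminant D = b^2 - 4ac = (-0.687)^2 - 4*(-0.99)*1 = 0.471969 - (-3.96) = 4.431969.
D >= 0, so the roots are real: z = (-b +/- sqrt(D)) / (2a) = (0.687 +/- 2.105224) / (-1.98).
  z_1 = (0.687 + 2.105224) / (-1.98) = -1.4102,   |z_1| = 1.4102.
  z_2 = (0.687 - 2.105224) / (-1.98) = 0.7163,   |z_2| = 0.7163.
Moduli of all roots: 1.4102, 0.7163.
All moduli strictly greater than 1? No.
Verdict: Not stationary.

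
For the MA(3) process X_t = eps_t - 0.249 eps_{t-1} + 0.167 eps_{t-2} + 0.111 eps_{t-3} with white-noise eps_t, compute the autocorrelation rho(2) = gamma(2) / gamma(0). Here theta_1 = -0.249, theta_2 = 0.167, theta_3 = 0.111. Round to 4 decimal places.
\rho(2) = 0.1264

For an MA(q) process with theta_0 = 1, the autocovariance is
  gamma(k) = sigma^2 * sum_{i=0..q-k} theta_i * theta_{i+k},
and rho(k) = gamma(k) / gamma(0). Sigma^2 cancels.
  numerator   = (1)*(0.167) + (-0.249)*(0.111) = 0.139361.
  denominator = (1)^2 + (-0.249)^2 + (0.167)^2 + (0.111)^2 = 1.102211.
  rho(2) = 0.139361 / 1.102211 = 0.1264.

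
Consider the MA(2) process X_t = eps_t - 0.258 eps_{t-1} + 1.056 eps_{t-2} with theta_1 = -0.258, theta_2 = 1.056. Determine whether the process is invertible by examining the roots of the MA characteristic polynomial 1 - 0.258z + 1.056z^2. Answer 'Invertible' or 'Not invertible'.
\text{Not invertible}

The MA(q) characteristic polynomial is P(z) = 1 - 0.258z + 1.056z^2.
Invertibility requires all roots to lie outside the unit circle, i.e. |z| > 1 for every root.
Set 1 + (-0.258) z + (1.056) z^2 = 0, i.e. a z^2 + b z + c = 0 with a = 1.056, b = -0.258, c = 1.
Discriminant D = b^2 - 4ac = (-0.258)^2 - 4*(1.056)*1 = 0.066564 - (4.224) = -4.157436.
D < 0, so the roots are the complex-conjugate pair z = (-b +/- i sqrt(-D)) / (2a) = 0.1222 +/- 0.9654i.
For a conjugate pair |z|^2 = z * conj(z) = (product of roots) = c/a = 1/(1.056) = 0.94697, so |z| = sqrt(0.94697) = 0.9731 for both roots.
Moduli of all roots: 0.9731, 0.9731.
All moduli strictly greater than 1? No.
Verdict: Not invertible.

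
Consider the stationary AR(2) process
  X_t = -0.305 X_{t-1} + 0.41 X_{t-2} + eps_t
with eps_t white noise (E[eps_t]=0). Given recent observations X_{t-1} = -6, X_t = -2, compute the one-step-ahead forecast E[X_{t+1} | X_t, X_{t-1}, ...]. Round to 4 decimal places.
E[X_{t+1} \mid \mathcal F_t] = -1.8500

For an AR(p) model X_t = c + sum_i phi_i X_{t-i} + eps_t, the
one-step-ahead conditional mean is
  E[X_{t+1} | X_t, ...] = c + sum_i phi_i X_{t+1-i}.
Substitute known values:
  E[X_{t+1} | ...] = (-0.305) * (-2) + (0.41) * (-6)
                   = -1.8500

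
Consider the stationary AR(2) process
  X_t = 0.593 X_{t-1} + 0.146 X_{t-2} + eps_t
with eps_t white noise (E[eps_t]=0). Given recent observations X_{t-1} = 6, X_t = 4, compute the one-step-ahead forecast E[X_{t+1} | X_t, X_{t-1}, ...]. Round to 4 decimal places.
E[X_{t+1} \mid \mathcal F_t] = 3.2480

For an AR(p) model X_t = c + sum_i phi_i X_{t-i} + eps_t, the
one-step-ahead conditional mean is
  E[X_{t+1} | X_t, ...] = c + sum_i phi_i X_{t+1-i}.
Substitute known values:
  E[X_{t+1} | ...] = (0.593) * (4) + (0.146) * (6)
                   = 3.2480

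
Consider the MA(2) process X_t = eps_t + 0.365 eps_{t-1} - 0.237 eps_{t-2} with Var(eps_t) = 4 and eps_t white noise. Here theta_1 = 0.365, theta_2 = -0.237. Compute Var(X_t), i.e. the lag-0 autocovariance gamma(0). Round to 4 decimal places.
\gamma(0) = 4.7576

For an MA(q) process X_t = eps_t + sum_i theta_i eps_{t-i} with
Var(eps_t) = sigma^2, the variance is
  gamma(0) = sigma^2 * (1 + sum_i theta_i^2).
  sum_i theta_i^2 = (0.365)^2 + (-0.237)^2 = 0.133225 + 0.056169 = 0.189394.
  gamma(0) = 4 * (1 + 0.189394) = 4 * 1.189394 = 4.757576, which rounds to 4.7576.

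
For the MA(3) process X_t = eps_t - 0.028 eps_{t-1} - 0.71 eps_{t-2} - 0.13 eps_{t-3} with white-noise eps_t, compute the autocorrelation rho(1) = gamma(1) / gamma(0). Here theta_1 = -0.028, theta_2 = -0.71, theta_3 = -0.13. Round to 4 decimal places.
\rho(1) = 0.0553

For an MA(q) process with theta_0 = 1, the autocovariance is
  gamma(k) = sigma^2 * sum_{i=0..q-k} theta_i * theta_{i+k},
and rho(k) = gamma(k) / gamma(0). Sigma^2 cancels.
  numerator   = (1)*(-0.028) + (-0.028)*(-0.71) + (-0.71)*(-0.13) = 0.08418.
  denominator = (1)^2 + (-0.028)^2 + (-0.71)^2 + (-0.13)^2 = 1.521784.
  rho(1) = 0.08418 / 1.521784 = 0.0553.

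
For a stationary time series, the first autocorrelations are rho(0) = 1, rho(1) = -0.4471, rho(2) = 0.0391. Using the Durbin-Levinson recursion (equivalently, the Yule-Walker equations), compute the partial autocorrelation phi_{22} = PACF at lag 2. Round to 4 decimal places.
\phi_{22} = -0.2010

The PACF at lag k is phi_{kk}, the last component of the solution
to the Yule-Walker system G_k phi = r_k where
  (G_k)_{ij} = rho(|i - j|), (r_k)_i = rho(i), i,j = 1..k.
Equivalently, Durbin-Levinson gives phi_{kk} iteratively:
  phi_{11} = rho(1)
  phi_{kk} = [rho(k) - sum_{j=1..k-1} phi_{k-1,j} rho(k-j)]
            / [1 - sum_{j=1..k-1} phi_{k-1,j} rho(j)],
  phi_{k,j} = phi_{k-1,j} - phi_{kk} phi_{k-1,k-j},  j = 1..k-1.
Step k = 1:
  phi_11 = rho(1) = -0.4471.
Step k = 2:
  phi_22 = [rho(2) - phi_11 rho(1)] / [1 - phi_11 rho(1)] = [0.0391 - (-0.4471)(-0.4471)] / [1 - (-0.4471)(-0.4471)]
         = -0.16079841 / 0.80010159 = -0.201.
Therefore phi_{22} = -0.2010.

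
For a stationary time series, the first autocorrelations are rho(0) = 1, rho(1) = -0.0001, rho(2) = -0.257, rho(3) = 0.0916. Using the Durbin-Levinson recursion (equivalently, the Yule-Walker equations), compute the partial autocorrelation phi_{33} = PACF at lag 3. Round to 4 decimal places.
\phi_{33} = 0.0980

The PACF at lag k is phi_{kk}, the last component of the solution
to the Yule-Walker system G_k phi = r_k where
  (G_k)_{ij} = rho(|i - j|), (r_k)_i = rho(i), i,j = 1..k.
Equivalently, Durbin-Levinson gives phi_{kk} iteratively:
  phi_{11} = rho(1)
  phi_{kk} = [rho(k) - sum_{j=1..k-1} phi_{k-1,j} rho(k-j)]
            / [1 - sum_{j=1..k-1} phi_{k-1,j} rho(j)],
  phi_{k,j} = phi_{k-1,j} - phi_{kk} phi_{k-1,k-j},  j = 1..k-1.
Step k = 1:
  phi_11 = rho(1) = -0.0001.
Step k = 2:
  phi_22 = [rho(2) - phi_11 rho(1)] / [1 - phi_11 rho(1)] = [-0.257 - (-0.0001)(-0.0001)] / [1 - (-0.0001)(-0.0001)]
         = -0.25700001 / 0.99999999 = -0.257.
  Update: phi_21 = phi_11 - phi_22 phi_11 = -0.0001 - (-0.257)(-0.0001) = -0.000126.
Step k = 3:
  phi_33 = [rho(3) - phi_21 rho(2) - phi_22 rho(1)] / [1 - phi_21 rho(1) - phi_22 rho(2)]
    numerator   = 0.0916 - (-0.000126)(-0.257) - (-0.257)(-0.0001) = 0.091542
    denominator = 1 - (-0.000126)(-0.0001) - (-0.257)(-0.257) = 0.93395098
  phi_33 = 0.091542 / 0.93395098 = 0.098.
Therefore phi_{33} = 0.0980.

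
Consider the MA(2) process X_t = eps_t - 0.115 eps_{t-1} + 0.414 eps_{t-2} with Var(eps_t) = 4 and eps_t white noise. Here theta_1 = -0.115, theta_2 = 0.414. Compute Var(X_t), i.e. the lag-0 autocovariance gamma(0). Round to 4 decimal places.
\gamma(0) = 4.7385

For an MA(q) process X_t = eps_t + sum_i theta_i eps_{t-i} with
Var(eps_t) = sigma^2, the variance is
  gamma(0) = sigma^2 * (1 + sum_i theta_i^2).
  sum_i theta_i^2 = (-0.115)^2 + (0.414)^2 = 0.013225 + 0.171396 = 0.184621.
  gamma(0) = 4 * (1 + 0.184621) = 4 * 1.184621 = 4.738484, which rounds to 4.7385.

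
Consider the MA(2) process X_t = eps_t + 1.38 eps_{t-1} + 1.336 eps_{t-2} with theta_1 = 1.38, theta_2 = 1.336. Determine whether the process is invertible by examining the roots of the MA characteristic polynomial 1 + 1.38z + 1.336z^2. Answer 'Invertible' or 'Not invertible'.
\text{Not invertible}

The MA(q) characteristic polynomial is P(z) = 1 + 1.38z + 1.336z^2.
Invertibility requires all roots to lie outside the unit circle, i.e. |z| > 1 for every root.
Set 1 + (1.38) z + (1.336) z^2 = 0, i.e. a z^2 + b z + c = 0 with a = 1.336, b = 1.38, c = 1.
Discriminant D = b^2 - 4ac = (1.38)^2 - 4*(1.336)*1 = 1.9044 - (5.344) = -3.4396.
D < 0, so the roots are the complex-conjugate pair z = (-b +/- i sqrt(-D)) / (2a) = -0.5165 +/- 0.6941i.
For a conjugate pair |z|^2 = z * conj(z) = (product of roots) = c/a = 1/(1.336) = 0.748503, so |z| = sqrt(0.748503) = 0.8652 for both roots.
Moduli of all roots: 0.8652, 0.8652.
All moduli strictly greater than 1? No.
Verdict: Not invertible.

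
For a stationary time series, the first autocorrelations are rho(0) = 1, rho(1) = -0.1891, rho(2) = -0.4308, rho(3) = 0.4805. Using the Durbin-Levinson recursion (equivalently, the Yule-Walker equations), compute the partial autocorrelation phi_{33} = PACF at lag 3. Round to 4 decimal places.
\phi_{33} = 0.3631

The PACF at lag k is phi_{kk}, the last component of the solution
to the Yule-Walker system G_k phi = r_k where
  (G_k)_{ij} = rho(|i - j|), (r_k)_i = rho(i), i,j = 1..k.
Equivalently, Durbin-Levinson gives phi_{kk} iteratively:
  phi_{11} = rho(1)
  phi_{kk} = [rho(k) - sum_{j=1..k-1} phi_{k-1,j} rho(k-j)]
            / [1 - sum_{j=1..k-1} phi_{k-1,j} rho(j)],
  phi_{k,j} = phi_{k-1,j} - phi_{kk} phi_{k-1,k-j},  j = 1..k-1.
Step k = 1:
  phi_11 = rho(1) = -0.1891.
Step k = 2:
  phi_22 = [rho(2) - phi_11 rho(1)] / [1 - phi_11 rho(1)] = [-0.4308 - (-0.1891)(-0.1891)] / [1 - (-0.1891)(-0.1891)]
         = -0.46655881 / 0.96424119 = -0.483861.
  Update: phi_21 = phi_11 - phi_22 phi_11 = -0.1891 - (-0.483861)(-0.1891) = -0.280598.
Step k = 3:
  phi_33 = [rho(3) - phi_21 rho(2) - phi_22 rho(1)] / [1 - phi_21 rho(1) - phi_22 rho(2)]
    numerator   = 0.4805 - (-0.280598)(-0.4308) - (-0.483861)(-0.1891) = 0.26812019
    denominator = 1 - (-0.280598)(-0.1891) - (-0.483861)(-0.4308) = 0.73849153
  phi_33 = 0.26812019 / 0.73849153 = 0.3631.
Therefore phi_{33} = 0.3631.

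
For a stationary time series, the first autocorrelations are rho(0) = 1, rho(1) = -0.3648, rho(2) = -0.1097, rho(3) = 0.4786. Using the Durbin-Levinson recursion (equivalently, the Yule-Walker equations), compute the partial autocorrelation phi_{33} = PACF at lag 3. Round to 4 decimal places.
\phi_{33} = 0.4071

The PACF at lag k is phi_{kk}, the last component of the solution
to the Yule-Walker system G_k phi = r_k where
  (G_k)_{ij} = rho(|i - j|), (r_k)_i = rho(i), i,j = 1..k.
Equivalently, Durbin-Levinson gives phi_{kk} iteratively:
  phi_{11} = rho(1)
  phi_{kk} = [rho(k) - sum_{j=1..k-1} phi_{k-1,j} rho(k-j)]
            / [1 - sum_{j=1..k-1} phi_{k-1,j} rho(j)],
  phi_{k,j} = phi_{k-1,j} - phi_{kk} phi_{k-1,k-j},  j = 1..k-1.
Step k = 1:
  phi_11 = rho(1) = -0.3648.
Step k = 2:
  phi_22 = [rho(2) - phi_11 rho(1)] / [1 - phi_11 rho(1)] = [-0.1097 - (-0.3648)(-0.3648)] / [1 - (-0.3648)(-0.3648)]
         = -0.24277904 / 0.86692096 = -0.280047.
  Update: phi_21 = phi_11 - phi_22 phi_11 = -0.3648 - (-0.280047)(-0.3648) = -0.466961.
Step k = 3:
  phi_33 = [rho(3) - phi_21 rho(2) - phi_22 rho(1)] / [1 - phi_21 rho(1) - phi_22 rho(2)]
    numerator   = 0.4786 - (-0.466961)(-0.1097) - (-0.280047)(-0.3648) = 0.32521302
    denominator = 1 - (-0.466961)(-0.3648) - (-0.280047)(-0.1097) = 0.7989313
  phi_33 = 0.32521302 / 0.7989313 = 0.4071.
Therefore phi_{33} = 0.4071.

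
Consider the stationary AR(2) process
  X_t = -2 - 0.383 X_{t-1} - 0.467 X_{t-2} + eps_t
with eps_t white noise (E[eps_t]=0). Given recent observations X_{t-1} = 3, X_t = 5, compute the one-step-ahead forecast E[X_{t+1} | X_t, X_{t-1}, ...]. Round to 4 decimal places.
E[X_{t+1} \mid \mathcal F_t] = -5.3160

For an AR(p) model X_t = c + sum_i phi_i X_{t-i} + eps_t, the
one-step-ahead conditional mean is
  E[X_{t+1} | X_t, ...] = c + sum_i phi_i X_{t+1-i}.
Substitute known values:
  E[X_{t+1} | ...] = -2 + (-0.383) * (5) + (-0.467) * (3)
                   = -5.3160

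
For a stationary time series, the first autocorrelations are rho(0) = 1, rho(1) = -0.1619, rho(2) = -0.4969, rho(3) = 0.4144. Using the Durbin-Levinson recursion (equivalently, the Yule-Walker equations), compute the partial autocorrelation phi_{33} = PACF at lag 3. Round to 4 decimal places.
\phi_{33} = 0.2941

The PACF at lag k is phi_{kk}, the last component of the solution
to the Yule-Walker system G_k phi = r_k where
  (G_k)_{ij} = rho(|i - j|), (r_k)_i = rho(i), i,j = 1..k.
Equivalently, Durbin-Levinson gives phi_{kk} iteratively:
  phi_{11} = rho(1)
  phi_{kk} = [rho(k) - sum_{j=1..k-1} phi_{k-1,j} rho(k-j)]
            / [1 - sum_{j=1..k-1} phi_{k-1,j} rho(j)],
  phi_{k,j} = phi_{k-1,j} - phi_{kk} phi_{k-1,k-j},  j = 1..k-1.
Step k = 1:
  phi_11 = rho(1) = -0.1619.
Step k = 2:
  phi_22 = [rho(2) - phi_11 rho(1)] / [1 - phi_11 rho(1)] = [-0.4969 - (-0.1619)(-0.1619)] / [1 - (-0.1619)(-0.1619)]
         = -0.52311161 / 0.97378839 = -0.537192.
  Update: phi_21 = phi_11 - phi_22 phi_11 = -0.1619 - (-0.537192)(-0.1619) = -0.248871.
Step k = 3:
  phi_33 = [rho(3) - phi_21 rho(2) - phi_22 rho(1)] / [1 - phi_21 rho(1) - phi_22 rho(2)]
    numerator   = 0.4144 - (-0.248871)(-0.4969) - (-0.537192)(-0.1619) = 0.20376436
    denominator = 1 - (-0.248871)(-0.1619) - (-0.537192)(-0.4969) = 0.69277687
  phi_33 = 0.20376436 / 0.69277687 = 0.2941.
Therefore phi_{33} = 0.2941.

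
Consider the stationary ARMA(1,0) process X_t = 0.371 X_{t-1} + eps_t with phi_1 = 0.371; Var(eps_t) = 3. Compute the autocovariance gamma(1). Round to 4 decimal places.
\gamma(1) = 1.2906

Multiply the model equation by X_{t-k} and take expectations. With theta_0 = psi_0 = 1 and psi_j the MA(infinity) weights, this gives
  gamma(k) - sum_i phi_i gamma(k-i) = c_k,
  c_k = sigma^2 * sum_{j=k..q} theta_j psi_{j-k}   (c_k = 0 for k > q),
using gamma(-m) = gamma(m).
Pure AR (q = 0): c_0 = sigma^2 = 3, c_k = 0 for k >= 1.
Equations for k = 0 and k = 1 (AR order 1):
  gamma(0) = phi_1 gamma(1) + c_0
  gamma(1) = phi_1 gamma(0) + c_1
Substituting the second into the first: gamma(0) (1 - phi_1^2) = c_0 + phi_1 c_1, so
  gamma(0) = c_0 / (1 - phi_1^2) = 3 / (1 - (0.371)^2) = 3 / 0.862359 = 3.47883.
  gamma(1) = phi_1 gamma(0) = (0.371)(3.47883) = 1.290646.
Therefore gamma(1) = 1.2906 (to 4 decimal places).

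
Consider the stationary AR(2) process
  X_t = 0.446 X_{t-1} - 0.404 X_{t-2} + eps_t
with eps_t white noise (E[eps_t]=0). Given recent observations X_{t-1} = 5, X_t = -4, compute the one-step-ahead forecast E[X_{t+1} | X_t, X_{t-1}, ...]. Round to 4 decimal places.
E[X_{t+1} \mid \mathcal F_t] = -3.8040

For an AR(p) model X_t = c + sum_i phi_i X_{t-i} + eps_t, the
one-step-ahead conditional mean is
  E[X_{t+1} | X_t, ...] = c + sum_i phi_i X_{t+1-i}.
Substitute known values:
  E[X_{t+1} | ...] = (0.446) * (-4) + (-0.404) * (5)
                   = -3.8040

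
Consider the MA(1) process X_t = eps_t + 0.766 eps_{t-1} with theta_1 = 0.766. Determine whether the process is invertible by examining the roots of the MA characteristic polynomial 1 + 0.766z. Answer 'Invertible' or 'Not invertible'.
\text{Invertible}

The MA(q) characteristic polynomial is P(z) = 1 + 0.766z.
Invertibility requires all roots to lie outside the unit circle, i.e. |z| > 1 for every root.
This is linear in z: 1 + (0.766) z = 0  =>  z = -1/(0.766) = -1.305483,  |z| = 1.305483.
Moduli of all roots: 1.3055.
All moduli strictly greater than 1? Yes.
Verdict: Invertible.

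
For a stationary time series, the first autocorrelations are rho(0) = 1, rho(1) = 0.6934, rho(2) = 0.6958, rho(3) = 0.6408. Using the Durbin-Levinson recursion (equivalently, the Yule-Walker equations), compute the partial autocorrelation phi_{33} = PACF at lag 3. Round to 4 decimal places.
\phi_{33} = 0.1650

The PACF at lag k is phi_{kk}, the last component of the solution
to the Yule-Walker system G_k phi = r_k where
  (G_k)_{ij} = rho(|i - j|), (r_k)_i = rho(i), i,j = 1..k.
Equivalently, Durbin-Levinson gives phi_{kk} iteratively:
  phi_{11} = rho(1)
  phi_{kk} = [rho(k) - sum_{j=1..k-1} phi_{k-1,j} rho(k-j)]
            / [1 - sum_{j=1..k-1} phi_{k-1,j} rho(j)],
  phi_{k,j} = phi_{k-1,j} - phi_{kk} phi_{k-1,k-j},  j = 1..k-1.
Step k = 1:
  phi_11 = rho(1) = 0.6934.
Step k = 2:
  phi_22 = [rho(2) - phi_11 rho(1)] / [1 - phi_11 rho(1)] = [0.6958 - (0.6934)(0.6934)] / [1 - (0.6934)(0.6934)]
         = 0.21499644 / 0.51919644 = 0.414095.
  Update: phi_21 = phi_11 - phi_22 phi_11 = 0.6934 - (0.414095)(0.6934) = 0.406267.
Step k = 3:
  phi_33 = [rho(3) - phi_21 rho(2) - phi_22 rho(1)] / [1 - phi_21 rho(1) - phi_22 rho(2)]
    numerator   = 0.6408 - (0.406267)(0.6958) - (0.414095)(0.6934) = 0.07098636
    denominator = 1 - (0.406267)(0.6934) - (0.414095)(0.6958) = 0.43016758
  phi_33 = 0.07098636 / 0.43016758 = 0.165.
Therefore phi_{33} = 0.1650.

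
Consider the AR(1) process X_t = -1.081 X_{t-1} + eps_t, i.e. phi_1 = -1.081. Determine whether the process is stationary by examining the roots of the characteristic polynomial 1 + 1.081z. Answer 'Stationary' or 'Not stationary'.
\text{Not stationary}

The AR(p) characteristic polynomial is P(z) = 1 + 1.081z.
Stationarity requires all roots to lie outside the unit circle, i.e. |z| > 1 for every root.
This is linear in z: 1 + (1.081) z = 0  =>  z = -1/(1.081) = -0.925069,  |z| = 0.925069.
Moduli of all roots: 0.9251.
All moduli strictly greater than 1? No.
Verdict: Not stationary.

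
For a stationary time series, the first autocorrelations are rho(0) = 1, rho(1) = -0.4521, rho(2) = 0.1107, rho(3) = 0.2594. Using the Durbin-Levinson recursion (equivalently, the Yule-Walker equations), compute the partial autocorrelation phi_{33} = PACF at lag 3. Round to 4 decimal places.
\phi_{33} = 0.3341

The PACF at lag k is phi_{kk}, the last component of the solution
to the Yule-Walker system G_k phi = r_k where
  (G_k)_{ij} = rho(|i - j|), (r_k)_i = rho(i), i,j = 1..k.
Equivalently, Durbin-Levinson gives phi_{kk} iteratively:
  phi_{11} = rho(1)
  phi_{kk} = [rho(k) - sum_{j=1..k-1} phi_{k-1,j} rho(k-j)]
            / [1 - sum_{j=1..k-1} phi_{k-1,j} rho(j)],
  phi_{k,j} = phi_{k-1,j} - phi_{kk} phi_{k-1,k-j},  j = 1..k-1.
Step k = 1:
  phi_11 = rho(1) = -0.4521.
Step k = 2:
  phi_22 = [rho(2) - phi_11 rho(1)] / [1 - phi_11 rho(1)] = [0.1107 - (-0.4521)(-0.4521)] / [1 - (-0.4521)(-0.4521)]
         = -0.09369441 / 0.79560559 = -0.117765.
  Update: phi_21 = phi_11 - phi_22 phi_11 = -0.4521 - (-0.117765)(-0.4521) = -0.505342.
Step k = 3:
  phi_33 = [rho(3) - phi_21 rho(2) - phi_22 rho(1)] / [1 - phi_21 rho(1) - phi_22 rho(2)]
    numerator   = 0.2594 - (-0.505342)(0.1107) - (-0.117765)(-0.4521) = 0.2620998
    denominator = 1 - (-0.505342)(-0.4521) - (-0.117765)(0.1107) = 0.78457168
  phi_33 = 0.2620998 / 0.78457168 = 0.3341.
Therefore phi_{33} = 0.3341.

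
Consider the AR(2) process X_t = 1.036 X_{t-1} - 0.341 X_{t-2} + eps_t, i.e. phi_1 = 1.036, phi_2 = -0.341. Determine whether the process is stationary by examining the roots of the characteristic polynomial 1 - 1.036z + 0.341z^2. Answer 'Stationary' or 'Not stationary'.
\text{Stationary}

The AR(p) characteristic polynomial is P(z) = 1 - 1.036z + 0.341z^2.
Stationarity requires all roots to lie outside the unit circle, i.e. |z| > 1 for every root.
Set 1 + (-1.036) z + (0.341) z^2 = 0, i.e. a z^2 + b z + c = 0 with a = 0.341, b = -1.036, c = 1.
Discriminant D = b^2 - 4ac = (-1.036)^2 - 4*(0.341)*1 = 1.073296 - (1.364) = -0.290704.
D < 0, so the roots are the complex-conjugate pair z = (-b +/- i sqrt(-D)) / (2a) = 1.5191 +/- 0.7906i.
For a conjugate pair |z|^2 = z * conj(z) = (product of roots) = c/a = 1/(0.341) = 2.932551, so |z| = sqrt(2.932551) = 1.7125 for both roots.
Moduli of all roots: 1.7125, 1.7125.
All moduli strictly greater than 1? Yes.
Verdict: Stationary.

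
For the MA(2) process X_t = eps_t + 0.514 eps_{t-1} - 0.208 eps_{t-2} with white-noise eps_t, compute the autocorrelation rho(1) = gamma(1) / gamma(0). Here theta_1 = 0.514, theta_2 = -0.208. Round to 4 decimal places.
\rho(1) = 0.3114

For an MA(q) process with theta_0 = 1, the autocovariance is
  gamma(k) = sigma^2 * sum_{i=0..q-k} theta_i * theta_{i+k},
and rho(k) = gamma(k) / gamma(0). Sigma^2 cancels.
  numerator   = (1)*(0.514) + (0.514)*(-0.208) = 0.407088.
  denominator = (1)^2 + (0.514)^2 + (-0.208)^2 = 1.30746.
  rho(1) = 0.407088 / 1.30746 = 0.3114.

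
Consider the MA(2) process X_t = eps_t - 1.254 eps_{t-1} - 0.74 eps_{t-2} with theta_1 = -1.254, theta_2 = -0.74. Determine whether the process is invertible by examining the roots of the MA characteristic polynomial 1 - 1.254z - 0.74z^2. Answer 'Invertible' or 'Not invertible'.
\text{Not invertible}

The MA(q) characteristic polynomial is P(z) = 1 - 1.254z - 0.74z^2.
Invertibility requires all roots to lie outside the unit circle, i.e. |z| > 1 for every root.
Set 1 + (-1.254) z + (-0.74) z^2 = 0, i.e. a z^2 + b z + c = 0 with a = -0.74, b = -1.254, c = 1.
Discriminant D = b^2 - 4ac = (-1.254)^2 - 4*(-0.74)*1 = 1.572516 - (-2.96) = 4.532516.
D >= 0, so the roots are real: z = (-b +/- sqrt(D)) / (2a) = (1.254 +/- 2.128971) / (-1.48).
  z_1 = (1.254 + 2.128971) / (-1.48) = -2.2858,   |z_1| = 2.2858.
  z_2 = (1.254 - 2.128971) / (-1.48) = 0.5912,   |z_2| = 0.5912.
Moduli of all roots: 2.2858, 0.5912.
All moduli strictly greater than 1? No.
Verdict: Not invertible.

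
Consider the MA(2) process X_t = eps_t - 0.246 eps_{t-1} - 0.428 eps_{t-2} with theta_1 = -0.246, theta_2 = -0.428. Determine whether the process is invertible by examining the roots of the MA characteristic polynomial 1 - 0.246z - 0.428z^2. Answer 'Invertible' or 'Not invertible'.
\text{Invertible}

The MA(q) characteristic polynomial is P(z) = 1 - 0.246z - 0.428z^2.
Invertibility requires all roots to lie outside the unit circle, i.e. |z| > 1 for every root.
Set 1 + (-0.246) z + (-0.428) z^2 = 0, i.e. a z^2 + b z + c = 0 with a = -0.428, b = -0.246, c = 1.
Discriminant D = b^2 - 4ac = (-0.246)^2 - 4*(-0.428)*1 = 0.060516 - (-1.712) = 1.772516.
D >= 0, so the roots are real: z = (-b +/- sqrt(D)) / (2a) = (0.246 +/- 1.331359) / (-0.856).
  z_1 = (0.246 + 1.331359) / (-0.856) = -1.8427,   |z_1| = 1.8427.
  z_2 = (0.246 - 1.331359) / (-0.856) = 1.2679,   |z_2| = 1.2679.
Moduli of all roots: 1.8427, 1.2679.
All moduli strictly greater than 1? Yes.
Verdict: Invertible.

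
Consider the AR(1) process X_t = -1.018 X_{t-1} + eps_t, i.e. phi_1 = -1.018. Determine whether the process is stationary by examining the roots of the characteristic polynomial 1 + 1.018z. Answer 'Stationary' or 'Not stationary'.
\text{Not stationary}

The AR(p) characteristic polynomial is P(z) = 1 + 1.018z.
Stationarity requires all roots to lie outside the unit circle, i.e. |z| > 1 for every root.
This is linear in z: 1 + (1.018) z = 0  =>  z = -1/(1.018) = -0.982318,  |z| = 0.982318.
Moduli of all roots: 0.9823.
All moduli strictly greater than 1? No.
Verdict: Not stationary.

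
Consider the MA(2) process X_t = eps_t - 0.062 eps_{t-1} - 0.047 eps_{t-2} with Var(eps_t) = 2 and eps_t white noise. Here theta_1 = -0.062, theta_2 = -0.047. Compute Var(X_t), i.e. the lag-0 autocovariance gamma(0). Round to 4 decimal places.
\gamma(0) = 2.0121

For an MA(q) process X_t = eps_t + sum_i theta_i eps_{t-i} with
Var(eps_t) = sigma^2, the variance is
  gamma(0) = sigma^2 * (1 + sum_i theta_i^2).
  sum_i theta_i^2 = (-0.062)^2 + (-0.047)^2 = 0.003844 + 0.002209 = 0.006053.
  gamma(0) = 2 * (1 + 0.006053) = 2 * 1.006053 = 2.012106, which rounds to 2.0121.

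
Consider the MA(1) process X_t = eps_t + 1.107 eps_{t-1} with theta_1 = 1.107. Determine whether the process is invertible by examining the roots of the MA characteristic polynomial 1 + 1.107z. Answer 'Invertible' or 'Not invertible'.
\text{Not invertible}

The MA(q) characteristic polynomial is P(z) = 1 + 1.107z.
Invertibility requires all roots to lie outside the unit circle, i.e. |z| > 1 for every root.
This is linear in z: 1 + (1.107) z = 0  =>  z = -1/(1.107) = -0.903342,  |z| = 0.903342.
Moduli of all roots: 0.9033.
All moduli strictly greater than 1? No.
Verdict: Not invertible.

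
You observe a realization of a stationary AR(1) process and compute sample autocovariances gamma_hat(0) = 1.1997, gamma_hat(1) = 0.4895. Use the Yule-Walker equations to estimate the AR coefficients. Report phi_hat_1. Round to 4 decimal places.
\hat\phi_{1} = 0.4080

The Yule-Walker equations for an AR(p) process read, in matrix form,
  Gamma_p phi = r_p,   with   (Gamma_p)_{ij} = gamma(|i - j|),
                       (r_p)_i = gamma(i),   i,j = 1..p.
Substitute the sample gammas (Toeplitz matrix and right-hand side of size 1):
  Gamma_p = [[1.1997]]
  r_p     = [0.4895]
With p = 1 this is the single equation gamma(0) phi_1 = gamma(1):
  phi_hat_1 = gamma(1) / gamma(0) = 0.4895 / 1.1997 = 0.4080.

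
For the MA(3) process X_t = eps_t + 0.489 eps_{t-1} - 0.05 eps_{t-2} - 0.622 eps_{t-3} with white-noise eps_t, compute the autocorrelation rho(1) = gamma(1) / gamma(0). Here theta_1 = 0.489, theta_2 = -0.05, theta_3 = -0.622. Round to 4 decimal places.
\rho(1) = 0.3044

For an MA(q) process with theta_0 = 1, the autocovariance is
  gamma(k) = sigma^2 * sum_{i=0..q-k} theta_i * theta_{i+k},
and rho(k) = gamma(k) / gamma(0). Sigma^2 cancels.
  numerator   = (1)*(0.489) + (0.489)*(-0.05) + (-0.05)*(-0.622) = 0.49565.
  denominator = (1)^2 + (0.489)^2 + (-0.05)^2 + (-0.622)^2 = 1.628505.
  rho(1) = 0.49565 / 1.628505 = 0.3044.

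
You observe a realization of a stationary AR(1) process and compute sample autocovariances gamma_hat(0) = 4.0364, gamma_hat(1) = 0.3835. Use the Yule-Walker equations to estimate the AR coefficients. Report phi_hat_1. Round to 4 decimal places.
\hat\phi_{1} = 0.0950

The Yule-Walker equations for an AR(p) process read, in matrix form,
  Gamma_p phi = r_p,   with   (Gamma_p)_{ij} = gamma(|i - j|),
                       (r_p)_i = gamma(i),   i,j = 1..p.
Substitute the sample gammas (Toeplitz matrix and right-hand side of size 1):
  Gamma_p = [[4.0364]]
  r_p     = [0.3835]
With p = 1 this is the single equation gamma(0) phi_1 = gamma(1):
  phi_hat_1 = gamma(1) / gamma(0) = 0.3835 / 4.0364 = 0.0950.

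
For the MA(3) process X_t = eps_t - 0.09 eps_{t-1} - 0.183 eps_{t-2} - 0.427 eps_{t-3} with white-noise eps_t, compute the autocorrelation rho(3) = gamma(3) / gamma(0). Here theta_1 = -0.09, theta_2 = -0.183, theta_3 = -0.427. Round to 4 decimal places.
\rho(3) = -0.3489

For an MA(q) process with theta_0 = 1, the autocovariance is
  gamma(k) = sigma^2 * sum_{i=0..q-k} theta_i * theta_{i+k},
and rho(k) = gamma(k) / gamma(0). Sigma^2 cancels.
  numerator   = (1)*(-0.427) = -0.427.
  denominator = (1)^2 + (-0.09)^2 + (-0.183)^2 + (-0.427)^2 = 1.223918.
  rho(3) = -0.427 / 1.223918 = -0.3489.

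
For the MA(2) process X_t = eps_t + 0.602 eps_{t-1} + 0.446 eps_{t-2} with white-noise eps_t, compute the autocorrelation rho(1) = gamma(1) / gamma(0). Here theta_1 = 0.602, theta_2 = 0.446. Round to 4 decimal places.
\rho(1) = 0.5575

For an MA(q) process with theta_0 = 1, the autocovariance is
  gamma(k) = sigma^2 * sum_{i=0..q-k} theta_i * theta_{i+k},
and rho(k) = gamma(k) / gamma(0). Sigma^2 cancels.
  numerator   = (1)*(0.602) + (0.602)*(0.446) = 0.870492.
  denominator = (1)^2 + (0.602)^2 + (0.446)^2 = 1.56132.
  rho(1) = 0.870492 / 1.56132 = 0.5575.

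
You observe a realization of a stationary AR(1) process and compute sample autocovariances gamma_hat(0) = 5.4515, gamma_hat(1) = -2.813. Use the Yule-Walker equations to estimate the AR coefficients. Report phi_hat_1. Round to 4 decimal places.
\hat\phi_{1} = -0.5160

The Yule-Walker equations for an AR(p) process read, in matrix form,
  Gamma_p phi = r_p,   with   (Gamma_p)_{ij} = gamma(|i - j|),
                       (r_p)_i = gamma(i),   i,j = 1..p.
Substitute the sample gammas (Toeplitz matrix and right-hand side of size 1):
  Gamma_p = [[5.4515]]
  r_p     = [-2.813]
With p = 1 this is the single equation gamma(0) phi_1 = gamma(1):
  phi_hat_1 = gamma(1) / gamma(0) = -2.813 / 5.4515 = -0.5160.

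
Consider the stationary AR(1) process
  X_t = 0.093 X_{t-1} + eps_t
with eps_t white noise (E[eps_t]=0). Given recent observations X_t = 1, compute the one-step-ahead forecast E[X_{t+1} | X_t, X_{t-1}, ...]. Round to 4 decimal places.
E[X_{t+1} \mid \mathcal F_t] = 0.0930

For an AR(p) model X_t = c + sum_i phi_i X_{t-i} + eps_t, the
one-step-ahead conditional mean is
  E[X_{t+1} | X_t, ...] = c + sum_i phi_i X_{t+1-i}.
Substitute known values:
  E[X_{t+1} | ...] = (0.093) * (1)
                   = 0.0930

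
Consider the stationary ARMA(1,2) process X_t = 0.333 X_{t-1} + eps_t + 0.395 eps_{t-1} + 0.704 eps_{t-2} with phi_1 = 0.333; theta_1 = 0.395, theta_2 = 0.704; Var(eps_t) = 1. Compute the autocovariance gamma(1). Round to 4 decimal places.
\gamma(1) = 1.7525

Multiply the model equation by X_{t-k} and take expectations. With theta_0 = psi_0 = 1 and psi_j the MA(infinity) weights, this gives
  gamma(k) - sum_i phi_i gamma(k-i) = c_k,
  c_k = sigma^2 * sum_{j=k..q} theta_j psi_{j-k}   (c_k = 0 for k > q),
using gamma(-m) = gamma(m).
psi-weights needed (psi_j = theta_j + sum_i phi_i psi_{j-i}):
  psi_1 = theta_1 + phi_1 = 0.395 + (0.333) = 0.728
  psi_2 = theta_2 + phi_1 psi_1 = 0.704 + (0.333)(0.728) = 0.946424
Right-hand sides:
  c_0 = sigma^2 (1 + theta_1 psi_1 + theta_2 psi_2) = 1 * (1 + (0.395)(0.728) + (0.704)(0.946424)) = 1 * 1.953842 = 1.953842
  c_1 = sigma^2 (theta_1 + theta_2 psi_1) = 1 * (0.395 + (0.704)(0.728)) = 0.907512
  c_2 = sigma^2 theta_2 = 1 * (0.704) = 0.704
Equations for k = 0 and k = 1 (AR order 1):
  gamma(0) = phi_1 gamma(1) + c_0
  gamma(1) = phi_1 gamma(0) + c_1
Substituting the second into the first: gamma(0) (1 - phi_1^2) = c_0 + phi_1 c_1, so
  gamma(0) = (c_0 + phi_1 c_1) / (1 - phi_1^2) = (1.953842 + (0.333)(0.907512)) / (1 - (0.333)^2) = 2.256044 / 0.889111 = 2.537415.
  gamma(1) = phi_1 gamma(0) + c_1 = (0.333)(2.537415) + (0.907512) = 1.752471.
Therefore gamma(1) = 1.7525 (to 4 decimal places).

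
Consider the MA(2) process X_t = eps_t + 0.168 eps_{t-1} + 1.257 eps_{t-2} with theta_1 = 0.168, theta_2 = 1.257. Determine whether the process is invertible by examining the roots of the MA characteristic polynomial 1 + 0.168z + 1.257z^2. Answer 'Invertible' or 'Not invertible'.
\text{Not invertible}

The MA(q) characteristic polynomial is P(z) = 1 + 0.168z + 1.257z^2.
Invertibility requires all roots to lie outside the unit circle, i.e. |z| > 1 for every root.
Set 1 + (0.168) z + (1.257) z^2 = 0, i.e. a z^2 + b z + c = 0 with a = 1.257, b = 0.168, c = 1.
Discriminant D = b^2 - 4ac = (0.168)^2 - 4*(1.257)*1 = 0.028224 - (5.028) = -4.999776.
D < 0, so the roots are the complex-conjugate pair z = (-b +/- i sqrt(-D)) / (2a) = -0.0668 +/- 0.8894i.
For a conjugate pair |z|^2 = z * conj(z) = (product of roots) = c/a = 1/(1.257) = 0.795545, so |z| = sqrt(0.795545) = 0.8919 for both roots.
Moduli of all roots: 0.8919, 0.8919.
All moduli strictly greater than 1? No.
Verdict: Not invertible.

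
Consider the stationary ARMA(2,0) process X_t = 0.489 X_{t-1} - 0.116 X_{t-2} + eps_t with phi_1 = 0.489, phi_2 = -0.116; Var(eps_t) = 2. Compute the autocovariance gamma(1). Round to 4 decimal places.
\gamma(1) = 1.0994

Multiply the model equation by X_{t-k} and take expectations. With theta_0 = psi_0 = 1 and psi_j the MA(infinity) weights, this gives
  gamma(k) - sum_i phi_i gamma(k-i) = c_k,
  c_k = sigma^2 * sum_{j=k..q} theta_j psi_{j-k}   (c_k = 0 for k > q),
using gamma(-m) = gamma(m).
Pure AR (q = 0): c_0 = sigma^2 = 2, c_k = 0 for k >= 1.
Equations for k = 0, 1, 2 (AR order 2, c_2 = 0):
  (E0) gamma(0) = phi_1 gamma(1) + phi_2 gamma(2) + c_0
  (E1) gamma(1) = phi_1 gamma(0) + phi_2 gamma(1) + c_1
  (E2) gamma(2) = phi_1 gamma(1) + phi_2 gamma(0)
From (E1): gamma(1) = A gamma(0) + B with
  A = phi_1 / (1 - phi_2) = 0.489 / 1.116 = 0.438172,   B = c_1 / (1 - phi_2) = 0 / 1.116 = 0.
Insert (E2) into (E0): gamma(0) (1 - phi_2^2) = phi_1 (1 + phi_2) gamma(1) + c_0.
  phi_1 (1 + phi_2) = (0.489)(0.884) = 0.432276,   1 - phi_2^2 = 0.986544.
Replace gamma(1) by A gamma(0) + B and collect gamma(0):
  gamma(0) [0.986544 - (0.432276)(0.438172)] = c_0 = 2
  gamma(0) * 0.797133 = 2
  gamma(0) = 2 / 0.797133 = 2.508992.
  gamma(1) = A gamma(0) = (0.438172)(2.508992) = 1.09937.
Therefore gamma(1) = 1.0994 (to 4 decimal places).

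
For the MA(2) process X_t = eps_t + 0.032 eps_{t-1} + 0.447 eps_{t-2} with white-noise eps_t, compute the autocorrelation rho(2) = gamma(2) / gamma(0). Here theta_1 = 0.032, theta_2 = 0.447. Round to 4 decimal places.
\rho(2) = 0.3722

For an MA(q) process with theta_0 = 1, the autocovariance is
  gamma(k) = sigma^2 * sum_{i=0..q-k} theta_i * theta_{i+k},
and rho(k) = gamma(k) / gamma(0). Sigma^2 cancels.
  numerator   = (1)*(0.447) = 0.447.
  denominator = (1)^2 + (0.032)^2 + (0.447)^2 = 1.200833.
  rho(2) = 0.447 / 1.200833 = 0.3722.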